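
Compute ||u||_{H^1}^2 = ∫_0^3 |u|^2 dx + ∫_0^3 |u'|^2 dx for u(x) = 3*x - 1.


||u||_{H^1}^2 = 84

The H^1 norm (squared) on an interval (0, L) is
  ||u||_{H^1}^2 = ∫_0^L u(x)^2 dx + ∫_0^L u'(x)^2 dx.
Compute u'(x) = 3.
Then u(x)^2 = 9*x**2 - 6*x + 1 and u'(x)^2 = 9.
Integrate each monomial from 0 to 3 using ∫_0^3 c·x^n dx = c·3^(n+1)/(n+1):
  ∫_0^3 u(x)^2 dx = ∫_0^3 (9*x^2 - 6*x + 1) dx. Term by term:
    ∫_0^3 9*x^2 dx = 81;  ∫_0^3 -6*x dx = -27;  ∫_0^3 1 dx = 3.
  Sum: 81 − 27 + 3 = 57.
  ∫_0^3 u'(x)^2 dx = ∫_0^3 (9) dx. Term by term:
    ∫_0^3 9 dx = 27.
Adding: ||u||_{H^1}^2 = 57 + 27 = 84.


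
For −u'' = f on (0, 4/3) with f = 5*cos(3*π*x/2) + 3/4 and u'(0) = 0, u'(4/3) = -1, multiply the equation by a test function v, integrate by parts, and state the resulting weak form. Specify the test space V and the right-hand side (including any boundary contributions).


V = H^1(0, 4/3) (v unrestricted at boundary; u is determined up to an additive constant); weak form: ∫_0^4/3 u'v' dx = ∫_0^4/3 (5*cos(3*π*x/2) + 3/4) v dx − v(4/3) for all v ∈ V.

Multiply both sides by a test function v and integrate from 0 to 4/3:
  ∫_0^4/3 −u''(x) v(x) dx = ∫_0^4/3 f(x) v(x) dx.
Integrate the LHS by parts once:
  ∫_0^4/3 −u'' v dx = −[u'(x) v(x)]_0^4/3 + ∫_0^4/3 u'(x) v'(x) dx.
Thus ∫_0^4/3 u'(x) v'(x) dx = ∫_0^4/3 f(x) v(x) dx + [u'(x) v(x)]_0^4/3.
Choose V so that boundary terms are either known or forced to vanish.
u has inhomogeneous Neumann u'(0) = 0, u'(4/3) = -1. [u' v]_0^4/3 = (-1)·v(4/3) − (0)·v(0) = − v(4/3). Take V = H^1(0, 4/3); boundary term becomes part of RHS.
Weak formulation: find u (satisfying any essential BC) such that ∫_0^4/3 u'(x) v'(x) dx = ∫_0^4/3 f v dx − v(4/3) for all v ∈ V (Neumann data are natural BCs: they enter the RHS as boundary terms).
Substituting f(x) = 5*cos(3*π*x/2) + 3/4, the right-hand side is ∫_0^4/3 (5*cos(3*π*x/2) + 3/4) v dx − v(4/3).
Compatibility check (pure Neumann): taking v ≡ 1 ∈ V gives 0 = ∫_0^4/3 f dx + (-1) − (0), i.e. ∫_0^4/3 f dx must equal u'(0) − u'(4/3) = 1. Indeed ∫_0^4/3 (5*cos(3*π*x/2) + 3/4) dx = 1, so the data are compatible. The solution is then unique only up to an additive constant (fix it e.g. by requiring ∫_0^4/3 u dx = 0).


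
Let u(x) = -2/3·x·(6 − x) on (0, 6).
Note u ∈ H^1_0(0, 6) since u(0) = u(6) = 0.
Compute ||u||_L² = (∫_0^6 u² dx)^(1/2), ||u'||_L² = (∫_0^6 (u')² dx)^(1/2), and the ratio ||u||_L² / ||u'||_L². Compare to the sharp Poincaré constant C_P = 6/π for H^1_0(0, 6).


||u||_L² / ||u'||_L² = 3*sqrt(10)/5 < C_P = 6/π.

u(x) = -2/3·x·(6 − x), so u'(x) = 4*x/3 - 4.
u(x) = -2/3·x·(6 − x) vanishes at x = 0 and x = 6, so u ∈ H^1_0(0, 6). Differentiate via the product rule and integrate the resulting polynomials term by term.
  ∫_0^6 u² dx = ∫_0^6 (4*x^4/9 - 16*x^3/3 + 16*x^2) dx. Term by term:
    ∫_0^6 4*x^4/9 dx = 3456/5;  ∫_0^6 -16*x^3/3 dx = -1728;  ∫_0^6 16*x^2 dx = 1152.
  Sum: 3456/5 − 1728 + 1152 = 576/5.
  ∫_0^6 (u')² dx = ∫_0^6 (16*x^2/9 - 32*x/3 + 16) dx. Term by term:
    ∫_0^6 16*x^2/9 dx = 128;  ∫_0^6 -32*x/3 dx = -192;  ∫_0^6 16 dx = 96.
  Sum: 128 − 192 + 96 = 32.
∫_0^6 u² dx = 576/5, so ||u||_L² = 24*sqrt(5)/5.
∫_0^6 (u')² dx = 32, so ||u'||_L² = 4*sqrt(2).
Ratio ||u||_L² / ||u'||_L² = 3*sqrt(10)/5.
Sharp Poincaré constant on H^1_0(0, 6) is C_P = L/π = 6/π, achieved by sin(π/6·x).
A polynomial bump cannot attain the sharp Poincaré constant (only the first sine eigenfunction does), so the ratio is strictly less than C_P, consistent with ||u||_L² ≤ C_P ||u'||_L².


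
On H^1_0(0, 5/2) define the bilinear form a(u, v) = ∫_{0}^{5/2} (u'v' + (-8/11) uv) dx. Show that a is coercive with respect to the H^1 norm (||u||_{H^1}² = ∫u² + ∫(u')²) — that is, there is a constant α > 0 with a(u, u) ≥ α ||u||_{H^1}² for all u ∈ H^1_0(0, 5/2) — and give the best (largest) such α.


α = 4*(-50 + 11*π^2)/(11*(25 + 4*π^2))

Coercivity of a(·,·) on H^1_0(0, 5/2) means a(u, u) ≥ α ||u||_{H^1}² for every u ∈ H^1_0.
The interval has length L = 5/2, and Poincaré/coercivity depend only on L. Here a(u, u) = ∫(u')² + (-8/11)·∫u².
Here c = -8/11 < 0 with |c| < (π/L)² = 4*π^2/25, so coercivity still holds. The condition a(u,u) ≥ α||u||_{H^1}² reads (1−α)∫(u')² ≥ (α−c)∫u². Any admissible α is ≤ 1 (rapidly oscillating u have ∫u²/∫(u')² → 0), and α = 1 would force 0 ≥ (1−c)∫u², impossible since c < 1; so 1−α > 0. By the sharp Poincaré inequality on H^1_0 of an interval of length L, ∫(u')² ≥ (π/L)²∫u² with equality for the first sine mode sin(π(x−x₀)/L) (x₀ the left endpoint), so the inequality holds for all u iff (1−α)(π/L)² ≥ α − c, i.e. α ≤ ((π/L)² + c)/((π/L)² + 1) = (1 + c(L/π)²)/(1 + (L/π)²). (Direct route, valid since c ≤ 0: Poincaré gives c∫u² ≥ c(L/π)²∫(u')², so a(u,u) ≥ (1 + c(L/π)²)∫(u')², while ||u||_{H^1}² ≤ (1 + (L/π)²)∫(u')²; dividing yields the same α.) With (π/L)² = 4*π^2/25 and c = -8/11, the largest admissible constant is α = ((π/L)² + c)/((π/L)² + 1).
Simplifying, α = 4*(-50 + 11*π^2)/(11*(25 + 4*π^2)).


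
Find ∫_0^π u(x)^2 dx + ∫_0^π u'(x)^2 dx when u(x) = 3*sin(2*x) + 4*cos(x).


||u||_{H^1(0,π)}^2 = 64 + 77*π/2

u'(x) = -4*sin(x) + 6*cos(2*x).
Expand u² and (u')² and integrate term by term on (0, π), using: for integers n ≥ 1, ∫_0^π sin²(nx) dx = ∫_0^π cos²(nx) dx = π/2; for n ≠ n', ∫_0^π sin(nx)sin(n'x) dx = ∫_0^π cos(nx)cos(n'x) dx = 0; and by product-to-sum, ∫_0^π sin(nx)cos(n'x) dx = ½∫_0^π [sin((n+n')x) + sin((n−n')x)] dx, which is 0 when n+n' is even and 2n/(n²−n'²) when n+n' is odd (it need not vanish on (0, π)).
  u² squared terms: (3)²·∫sin(2x)² dx = 9·π/2 = 9*π/2;  (4)²·∫cos(x)² dx = 16·π/2 = 8*π.
  u² cross terms: 2·(3)·(4)·∫sin(2x)·cos(x) dx = 24·(4/3) = 32.
  So ∫_0^π u² dx = 9*π/2 + 8*π + 32 = 32 + 25*π/2.
  (u')² squared terms: (-4)²·∫sin(x)² dx = 16·π/2 = 8*π;  (6)²·∫cos(2x)² dx = 36·π/2 = 18*π.
  (u')² cross terms: 2·(-4)·(6)·∫sin(x)·cos(2x) dx = -48·(-2/3) = 32.
  So ∫_0^π (u')² dx = 8*π + 18*π + 32 = 32 + 26*π.
||u||_{H^1}^2 = (32 + 25*π/2) + (32 + 26*π) = 64 + 77*π/2.


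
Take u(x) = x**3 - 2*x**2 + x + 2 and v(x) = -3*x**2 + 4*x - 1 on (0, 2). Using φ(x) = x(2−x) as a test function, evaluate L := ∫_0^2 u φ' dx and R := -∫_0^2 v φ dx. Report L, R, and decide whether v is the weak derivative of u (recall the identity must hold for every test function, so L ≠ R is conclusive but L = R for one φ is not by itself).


LHS = -4/5, RHS = 4/5. No, v is not the weak derivative of u.

u(x) = x**3 - 2*x**2 + x + 2, classical derivative u'(x) = 3*x**2 - 4*x + 1.
φ(x) = x(2−x), so φ'(x) = 2 - 2*x.
Note φ(0) = φ(2) = 0, so the boundary term u·φ vanishes.
LHS = ∫_0^2 u(x) φ'(x) dx = ∫_0^2 (-2*x^4 + 6*x^3 - 6*x^2 - 2*x + 4) dx. Term by term:
  ∫_0^2 -2*x^4 dx = -64/5;  ∫_0^2 6*x^3 dx = 24;  ∫_0^2 -6*x^2 dx = -16;
  ∫_0^2 -2*x dx = -4;  ∫_0^2 4 dx = 8.
Sum: -64/5 + 24 − 16 − 4 + 8 = -4/5.
So LHS = -4/5.
∫_0^2 v(x) φ(x) dx = ∫_0^2 (3*x^4 - 10*x^3 + 9*x^2 - 2*x) dx. Term by term:
  ∫_0^2 3*x^4 dx = 96/5;  ∫_0^2 -10*x^3 dx = -40;  ∫_0^2 9*x^2 dx = 24;
  ∫_0^2 -2*x dx = -4.
Sum: 96/5 − 40 + 24 − 4 = -4/5.
So RHS = -∫_0^2 v(x) φ(x) dx = 4/5.
LHS − RHS = -8/5 ≠ 0, so the identity fails.
(For a valid weak derivative the identity must hold for EVERY test function, in particular this one. The failure shows v is NOT the weak derivative of u.)
Correct weak derivative would be u'(x) = 3*x**2 - 4*x + 1.


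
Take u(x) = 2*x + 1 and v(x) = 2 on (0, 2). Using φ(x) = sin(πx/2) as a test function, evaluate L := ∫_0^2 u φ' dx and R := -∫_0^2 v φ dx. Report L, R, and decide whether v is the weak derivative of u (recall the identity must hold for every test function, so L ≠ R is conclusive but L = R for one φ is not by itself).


LHS = -8/π, RHS = -8/π. Yes, v = u' weakly.

u(x) = 2*x + 1, classical derivative u'(x) = 2.
φ(x) = sin(πx/2), so φ'(x) = π*cos(π*x/2)/2.
Note φ(0) = φ(2) = 0, so the boundary term u·φ vanishes.
LHS = ∫_0^2 u(x) φ'(x) dx = ∫_0^2 (π*x*cos(π*x/2) + π*cos(π*x/2)/2) dx. Term by term:
  ∫_0^2 π*cos(π*x/2)/2 dx = 0;  ∫_0^2 π*x*cos(π*x/2) dx = -8/π.
Sum: 0 − 8/π = -8/π.
So LHS = -8/π.
∫_0^2 v(x) φ(x) dx = ∫_0^2 (2*sin(π*x/2)) dx. Term by term:
  ∫_0^2 2*sin(π*x/2) dx = 8/π.
So RHS = -∫_0^2 v(x) φ(x) dx = -8/π.
LHS = RHS, so the identity holds for this test φ.
Moreover u is smooth here and v(x) = u'(x) = 2 pointwise, so the identity holds for every test function. Hence v is the weak derivative of u.


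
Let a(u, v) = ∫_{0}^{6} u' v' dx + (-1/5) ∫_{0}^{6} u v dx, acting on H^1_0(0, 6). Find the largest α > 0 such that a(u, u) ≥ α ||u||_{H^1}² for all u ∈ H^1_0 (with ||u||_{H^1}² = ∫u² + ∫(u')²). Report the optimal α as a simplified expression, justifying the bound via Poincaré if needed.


α = (-36/5 + π^2)/(π^2 + 36)

Coercivity of a(·,·) on H^1_0(0, 6) means a(u, u) ≥ α ||u||_{H^1}² for every u ∈ H^1_0.
The interval has length L = 6, and Poincaré/coercivity depend only on L. Here a(u, u) = ∫(u')² + (-1/5)·∫u².
Here c = -1/5 < 0 with |c| < (π/L)² = π^2/36, so coercivity still holds. The condition a(u,u) ≥ α||u||_{H^1}² reads (1−α)∫(u')² ≥ (α−c)∫u². Any admissible α is ≤ 1 (rapidly oscillating u have ∫u²/∫(u')² → 0), and α = 1 would force 0 ≥ (1−c)∫u², impossible since c < 1; so 1−α > 0. By the sharp Poincaré inequality on H^1_0 of an interval of length L, ∫(u')² ≥ (π/L)²∫u² with equality for the first sine mode sin(π(x−x₀)/L) (x₀ the left endpoint), so the inequality holds for all u iff (1−α)(π/L)² ≥ α − c, i.e. α ≤ ((π/L)² + c)/((π/L)² + 1) = (1 + c(L/π)²)/(1 + (L/π)²). (Direct route, valid since c ≤ 0: Poincaré gives c∫u² ≥ c(L/π)²∫(u')², so a(u,u) ≥ (1 + c(L/π)²)∫(u')², while ||u||_{H^1}² ≤ (1 + (L/π)²)∫(u')²; dividing yields the same α.) With (π/L)² = π^2/36 and c = -1/5, the largest admissible constant is α = ((π/L)² + c)/((π/L)² + 1).
Simplifying, α = (-36/5 + π^2)/(π^2 + 36).


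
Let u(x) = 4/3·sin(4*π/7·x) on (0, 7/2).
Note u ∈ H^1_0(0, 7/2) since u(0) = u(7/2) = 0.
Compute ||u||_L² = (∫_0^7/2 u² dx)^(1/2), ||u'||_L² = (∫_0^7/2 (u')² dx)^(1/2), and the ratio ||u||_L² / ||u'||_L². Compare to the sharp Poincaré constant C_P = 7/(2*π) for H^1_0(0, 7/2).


||u||_L² / ||u'||_L² = 7/(4*π) < C_P = 7/(2*π).

u(x) = 4/3·sin(4*π/7·x), so u'(x) = 16*π*cos(4*π*x/7)/21.
Writing u(x) = A·sin(kπx/L) with A = 4/3 and k = 2, use ∫_0^L sin²(kπx/L) dx = L/2 and ∫_0^L cos²(kπx/L) dx = L/2.
u² = 16/9·sin²(4*π/7·x) and (u')² = 256*π^2/441·cos²(4*π/7·x), and each of sin², cos² integrates to L/2 = 7/4 over (0, 7/2).
∫_0^7/2 u² dx = 28/9, so ||u||_L² = 2*sqrt(7)/3.
∫_0^7/2 (u')² dx = 64*π^2/63, so ||u'||_L² = 8*sqrt(7)*π/21.
Ratio ||u||_L² / ||u'||_L² = 7/(4*π).
Sharp Poincaré constant on H^1_0(0, 7/2) is C_P = L/π = 7/(2*π), achieved by sin(2*π/7·x).
This is the k = 2 harmonic; the ratio L/(kπ) is strictly less than C_P = L/π, consistent with the sharp inequality ||u||_L² ≤ C_P ||u'||_L².


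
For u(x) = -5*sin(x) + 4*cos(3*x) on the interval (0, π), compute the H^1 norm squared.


||u||_{H^1(0,π)}^2 = 105*π

u'(x) = -12*sin(3*x) - 5*cos(x).
Expand u² and (u')² and integrate term by term on (0, π), using: for integers n ≥ 1, ∫_0^π sin²(nx) dx = ∫_0^π cos²(nx) dx = π/2; for n ≠ n', ∫_0^π sin(nx)sin(n'x) dx = ∫_0^π cos(nx)cos(n'x) dx = 0; and by product-to-sum, ∫_0^π sin(nx)cos(n'x) dx = ½∫_0^π [sin((n+n')x) + sin((n−n')x)] dx, which is 0 when n+n' is even and 2n/(n²−n'²) when n+n' is odd (it need not vanish on (0, π)).
  u² squared terms: (-5)²·∫sin(x)² dx = 25·π/2 = 25*π/2;  (4)²·∫cos(3x)² dx = 16·π/2 = 8*π.
  u² cross terms: 2·(-5)·(4)·∫sin(x)·cos(3x) dx = -40·(0) = 0.
  So ∫_0^π u² dx = 25*π/2 + 8*π + 0 = 41*π/2.
  (u')² squared terms: (-12)²·∫sin(3x)² dx = 144·π/2 = 72*π;  (-5)²·∫cos(x)² dx = 25·π/2 = 25*π/2.
  (u')² cross terms: 2·(-12)·(-5)·∫sin(3x)·cos(x) dx = 120·(0) = 0.
  So ∫_0^π (u')² dx = 72*π + 25*π/2 + 0 = 169*π/2.
||u||_{H^1}^2 = (41*π/2) + (169*π/2) = 105*π.


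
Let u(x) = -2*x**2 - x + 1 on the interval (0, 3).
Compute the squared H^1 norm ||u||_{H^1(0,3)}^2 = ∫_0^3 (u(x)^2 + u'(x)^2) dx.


||u||_{H^1}^2 = 2127/5

The H^1 norm (squared) on an interval (0, L) is
  ||u||_{H^1}^2 = ∫_0^L u(x)^2 dx + ∫_0^L u'(x)^2 dx.
Compute u'(x) = -4*x - 1.
Then u(x)^2 = 4*x**4 + 4*x**3 - 3*x**2 - 2*x + 1 and u'(x)^2 = 16*x**2 + 8*x + 1.
Integrate each monomial from 0 to 3 using ∫_0^3 c·x^n dx = c·3^(n+1)/(n+1):
  ∫_0^3 u(x)^2 dx = ∫_0^3 (4*x^4 + 4*x^3 - 3*x^2 - 2*x + 1) dx. Term by term:
    ∫_0^3 4*x^4 dx = 972/5;  ∫_0^3 4*x^3 dx = 81;  ∫_0^3 -3*x^2 dx = -27;
    ∫_0^3 -2*x dx = -9;  ∫_0^3 1 dx = 3.
  Sum: 972/5 + 81 − 27 − 9 + 3 = 1212/5.
  ∫_0^3 u'(x)^2 dx = ∫_0^3 (16*x^2 + 8*x + 1) dx. Term by term:
    ∫_0^3 16*x^2 dx = 144;  ∫_0^3 8*x dx = 36;  ∫_0^3 1 dx = 3.
  Sum: 144 + 36 + 3 = 183.
Adding: ||u||_{H^1}^2 = 1212/5 + 183 = 2127/5.


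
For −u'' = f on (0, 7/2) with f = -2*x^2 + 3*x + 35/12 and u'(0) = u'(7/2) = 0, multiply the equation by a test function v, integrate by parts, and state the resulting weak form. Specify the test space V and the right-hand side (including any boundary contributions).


V = H^1(0, 7/2) (no boundary constraint on v; u is determined up to an additive constant); weak form: ∫_0^7/2 u'v' dx = ∫_0^7/2 (-2*x^2 + 3*x + 35/12) v dx for all v ∈ V.

Multiply both sides by a test function v and integrate from 0 to 7/2:
  ∫_0^7/2 −u''(x) v(x) dx = ∫_0^7/2 f(x) v(x) dx.
Integrate the LHS by parts once:
  ∫_0^7/2 −u'' v dx = −[u'(x) v(x)]_0^7/2 + ∫_0^7/2 u'(x) v'(x) dx.
Thus ∫_0^7/2 u'(x) v'(x) dx = ∫_0^7/2 f(x) v(x) dx + [u'(x) v(x)]_0^7/2.
Choose V so that boundary terms are either known or forced to vanish.
u has homogeneous Neumann: u'(0) = u'(7/2) = 0. So [u' v]_0^7/2 = 0·v(7/2) − 0·v(0) = 0 for any v; take V = H^1(0, 7/2).
Weak formulation: find u (satisfying any essential BC) such that ∫_0^7/2 u'(x) v'(x) dx = ∫_0^7/2 f v dx for all v ∈ V (homogeneous Neumann, so boundary terms vanish).
Substituting f(x) = -2*x^2 + 3*x + 35/12, the right-hand side is ∫_0^7/2 (-2*x^2 + 3*x + 35/12) v dx.
Compatibility check (pure Neumann): taking v ≡ 1 ∈ V gives 0 = ∫_0^7/2 f dx + (0) − (0), i.e. ∫_0^7/2 f dx must equal u'(0) − u'(7/2) = 0. Indeed ∫_0^7/2 (-2*x^2 + 3*x + 35/12) dx = 0, so the data are compatible. The solution is then unique only up to an additive constant (fix it e.g. by requiring ∫_0^7/2 u dx = 0).


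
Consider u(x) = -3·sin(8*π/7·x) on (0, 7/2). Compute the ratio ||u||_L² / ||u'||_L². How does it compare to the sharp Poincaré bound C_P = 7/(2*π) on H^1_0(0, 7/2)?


||u||_L² / ||u'||_L² = 7/(8*π) < C_P = 7/(2*π).

u(x) = -3·sin(8*π/7·x), so u'(x) = -24*π*cos(8*π*x/7)/7.
Writing u(x) = A·sin(kπx/L) with A = -3 and k = 4, use ∫_0^L sin²(kπx/L) dx = L/2 and ∫_0^L cos²(kπx/L) dx = L/2.
u² = 9·sin²(8*π/7·x) and (u')² = 576*π^2/49·cos²(8*π/7·x), and each of sin², cos² integrates to L/2 = 7/4 over (0, 7/2).
∫_0^7/2 u² dx = 63/4, so ||u||_L² = 3*sqrt(7)/2.
∫_0^7/2 (u')² dx = 144*π^2/7, so ||u'||_L² = 12*sqrt(7)*π/7.
Ratio ||u||_L² / ||u'||_L² = 7/(8*π).
Sharp Poincaré constant on H^1_0(0, 7/2) is C_P = L/π = 7/(2*π), achieved by sin(2*π/7·x).
This is the k = 4 harmonic; the ratio L/(kπ) is strictly less than C_P = L/π, consistent with the sharp inequality ||u||_L² ≤ C_P ||u'||_L².


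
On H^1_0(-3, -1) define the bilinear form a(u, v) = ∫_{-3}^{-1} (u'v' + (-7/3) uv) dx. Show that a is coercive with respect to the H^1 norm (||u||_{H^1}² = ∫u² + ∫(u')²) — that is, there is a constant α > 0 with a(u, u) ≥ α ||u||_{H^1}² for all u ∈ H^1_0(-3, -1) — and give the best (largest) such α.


α = (-28/3 + π^2)/(4 + π^2)

Coercivity of a(·,·) on H^1_0(-3, -1) means a(u, u) ≥ α ||u||_{H^1}² for every u ∈ H^1_0.
The interval has length L = 2, and Poincaré/coercivity depend only on L. Here a(u, u) = ∫(u')² + (-7/3)·∫u².
Here c = -7/3 < 0 with |c| < (π/L)² = π^2/4, so coercivity still holds. The condition a(u,u) ≥ α||u||_{H^1}² reads (1−α)∫(u')² ≥ (α−c)∫u². Any admissible α is ≤ 1 (rapidly oscillating u have ∫u²/∫(u')² → 0), and α = 1 would force 0 ≥ (1−c)∫u², impossible since c < 1; so 1−α > 0. By the sharp Poincaré inequality on H^1_0 of an interval of length L, ∫(u')² ≥ (π/L)²∫u² with equality for the first sine mode sin(π(x−x₀)/L) (x₀ the left endpoint), so the inequality holds for all u iff (1−α)(π/L)² ≥ α − c, i.e. α ≤ ((π/L)² + c)/((π/L)² + 1) = (1 + c(L/π)²)/(1 + (L/π)²). (Direct route, valid since c ≤ 0: Poincaré gives c∫u² ≥ c(L/π)²∫(u')², so a(u,u) ≥ (1 + c(L/π)²)∫(u')², while ||u||_{H^1}² ≤ (1 + (L/π)²)∫(u')²; dividing yields the same α.) With (π/L)² = π^2/4 and c = -7/3, the largest admissible constant is α = ((π/L)² + c)/((π/L)² + 1).
Simplifying, α = (-28/3 + π^2)/(4 + π^2).


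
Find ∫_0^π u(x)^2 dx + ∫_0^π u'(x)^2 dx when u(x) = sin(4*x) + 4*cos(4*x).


||u||_{H^1(0,π)}^2 = 289*π/2

u'(x) = -16*sin(4*x) + 4*cos(4*x).
Expand u² and (u')² and integrate term by term on (0, π), using: for integers n ≥ 1, ∫_0^π sin²(nx) dx = ∫_0^π cos²(nx) dx = π/2; for n ≠ n', ∫_0^π sin(nx)sin(n'x) dx = ∫_0^π cos(nx)cos(n'x) dx = 0; and by product-to-sum, ∫_0^π sin(nx)cos(n'x) dx = ½∫_0^π [sin((n+n')x) + sin((n−n')x)] dx, which is 0 when n+n' is even and 2n/(n²−n'²) when n+n' is odd (it need not vanish on (0, π)).
  u² squared terms: (4)²·∫cos(4x)² dx = 16·π/2 = 8*π;  (1)²·∫sin(4x)² dx = 1·π/2 = π/2.
  u² cross terms: 2·(4)·(1)·∫cos(4x)·sin(4x) dx = 8·(0) = 0.
  So ∫_0^π u² dx = 8*π + π/2 + 0 = 17*π/2.
  (u')² squared terms: (-16)²·∫sin(4x)² dx = 256·π/2 = 128*π;  (4)²·∫cos(4x)² dx = 16·π/2 = 8*π.
  (u')² cross terms: 2·(-16)·(4)·∫sin(4x)·cos(4x) dx = -128·(0) = 0.
  So ∫_0^π (u')² dx = 128*π + 8*π + 0 = 136*π.
||u||_{H^1}^2 = (17*π/2) + (136*π) = 289*π/2.


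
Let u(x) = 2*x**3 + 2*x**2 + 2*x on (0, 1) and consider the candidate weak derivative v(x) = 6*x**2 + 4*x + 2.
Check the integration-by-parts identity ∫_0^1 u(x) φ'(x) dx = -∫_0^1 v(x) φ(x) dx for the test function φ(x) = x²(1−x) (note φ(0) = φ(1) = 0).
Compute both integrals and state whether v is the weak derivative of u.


LHS = -17/30, RHS = -17/30. Yes, v = u' weakly.

u(x) = 2*x**3 + 2*x**2 + 2*x, classical derivative u'(x) = 6*x**2 + 4*x + 2.
φ(x) = x²(1−x), so φ'(x) = x*(2 - 3*x).
Note φ(0) = φ(1) = 0, so the boundary term u·φ vanishes.
LHS = ∫_0^1 u(x) φ'(x) dx = ∫_0^1 (-6*x^5 - 2*x^4 - 2*x^3 + 4*x^2) dx. Term by term:
  ∫_0^1 -6*x^5 dx = -1;  ∫_0^1 -2*x^4 dx = -2/5;  ∫_0^1 -2*x^3 dx = -1/2;
  ∫_0^1 4*x^2 dx = 4/3.
Sum: -1 − 2/5 − 1/2 + 4/3 = -17/30.
So LHS = -17/30.
∫_0^1 v(x) φ(x) dx = ∫_0^1 (-6*x^5 + 2*x^4 + 2*x^3 + 2*x^2) dx. Term by term:
  ∫_0^1 -6*x^5 dx = -1;  ∫_0^1 2*x^4 dx = 2/5;  ∫_0^1 2*x^3 dx = 1/2;
  ∫_0^1 2*x^2 dx = 2/3.
Sum: -1 + 2/5 + 1/2 + 2/3 = 17/30.
So RHS = -∫_0^1 v(x) φ(x) dx = -17/30.
LHS = RHS, so the identity holds for this test φ.
Moreover u is smooth here and v(x) = u'(x) = 6*x**2 + 4*x + 2 pointwise, so the identity holds for every test function. Hence v is the weak derivative of u.


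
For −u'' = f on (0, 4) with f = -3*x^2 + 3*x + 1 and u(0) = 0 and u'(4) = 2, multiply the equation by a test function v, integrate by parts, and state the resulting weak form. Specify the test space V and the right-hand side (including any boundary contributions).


V = {v ∈ H^1(0, 4) : v(0) = 0} (test functions vanish at x = 0 where u is specified); weak form: ∫_0^4 u'v' dx = ∫_0^4 (-3*x^2 + 3*x + 1) v dx + 2·v(4) for all v ∈ V.

Multiply both sides by a test function v and integrate from 0 to 4:
  ∫_0^4 −u''(x) v(x) dx = ∫_0^4 f(x) v(x) dx.
Integrate the LHS by parts once:
  ∫_0^4 −u'' v dx = −[u'(x) v(x)]_0^4 + ∫_0^4 u'(x) v'(x) dx.
Thus ∫_0^4 u'(x) v'(x) dx = ∫_0^4 f(x) v(x) dx + [u'(x) v(x)]_0^4.
Choose V so that boundary terms are either known or forced to vanish.
Mixed BC: u(0) = 0 (Dirichlet) and u'(4) = 2 (Neumann). Define V = {v ∈ H^1(0, 4) : v(0) = 0}. Then [u' v]_0^4 = u'(4)·v(4) − u'(0)·0 = 2·v(4).
Weak formulation: find u (satisfying any essential BC) such that ∫_0^4 u'(x) v'(x) dx = ∫_0^4 f v dx + 2·v(4) for all v ∈ V (Dirichlet at 0 absorbed into V; Neumann datum at x = 4 contributes the boundary term).
Substituting f(x) = -3*x^2 + 3*x + 1, the right-hand side is ∫_0^4 (-3*x^2 + 3*x + 1) v dx + 2·v(4).


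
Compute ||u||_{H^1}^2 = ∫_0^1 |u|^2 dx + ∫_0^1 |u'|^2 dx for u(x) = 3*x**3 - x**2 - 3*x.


||u||_{H^1}^2 = 1453/210

The H^1 norm (squared) on an interval (0, L) is
  ||u||_{H^1}^2 = ∫_0^L u(x)^2 dx + ∫_0^L u'(x)^2 dx.
Compute u'(x) = 9*x**2 - 2*x - 3.
Then u(x)^2 = 9*x**6 - 6*x**5 - 17*x**4 + 6*x**3 + 9*x**2 and u'(x)^2 = 81*x**4 - 36*x**3 - 50*x**2 + 12*x + 9.
Integrate each monomial from 0 to 1 using ∫_0^1 c·x^n dx = c·1^(n+1)/(n+1):
  ∫_0^1 u(x)^2 dx = ∫_0^1 (9*x^6 - 6*x^5 - 17*x^4 + 6*x^3 + 9*x^2) dx. Term by term:
    ∫_0^1 9*x^6 dx = 9/7;  ∫_0^1 -6*x^5 dx = -1;  ∫_0^1 -17*x^4 dx = -17/5;
    ∫_0^1 6*x^3 dx = 3/2;  ∫_0^1 9*x^2 dx = 3.
  Sum: 9/7 − 1 − 17/5 + 3/2 + 3 = 97/70.
  ∫_0^1 u'(x)^2 dx = ∫_0^1 (81*x^4 - 36*x^3 - 50*x^2 + 12*x + 9) dx. Term by term:
    ∫_0^1 81*x^4 dx = 81/5;  ∫_0^1 -36*x^3 dx = -9;  ∫_0^1 -50*x^2 dx = -50/3;
    ∫_0^1 12*x dx = 6;  ∫_0^1 9 dx = 9.
  Sum: 81/5 − 9 − 50/3 + 6 + 9 = 83/15.
Adding: ||u||_{H^1}^2 = 97/70 + 83/15 = 1453/210.


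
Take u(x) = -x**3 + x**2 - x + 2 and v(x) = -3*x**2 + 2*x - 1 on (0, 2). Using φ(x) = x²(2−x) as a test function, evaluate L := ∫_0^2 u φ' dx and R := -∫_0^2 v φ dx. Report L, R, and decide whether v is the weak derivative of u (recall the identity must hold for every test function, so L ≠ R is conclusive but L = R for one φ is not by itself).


LHS = 68/15, RHS = 68/15. Yes, v = u' weakly.

u(x) = -x**3 + x**2 - x + 2, classical derivative u'(x) = -3*x**2 + 2*x - 1.
φ(x) = x²(2−x), so φ'(x) = x*(4 - 3*x).
Note φ(0) = φ(2) = 0, so the boundary term u·φ vanishes.
LHS = ∫_0^2 u(x) φ'(x) dx = ∫_0^2 (3*x^5 - 7*x^4 + 7*x^3 - 10*x^2 + 8*x) dx. Term by term:
  ∫_0^2 3*x^5 dx = 32;  ∫_0^2 -7*x^4 dx = -224/5;  ∫_0^2 7*x^3 dx = 28;
  ∫_0^2 -10*x^2 dx = -80/3;  ∫_0^2 8*x dx = 16.
Sum: 32 − 224/5 + 28 − 80/3 + 16 = 68/15.
So LHS = 68/15.
∫_0^2 v(x) φ(x) dx = ∫_0^2 (3*x^5 - 8*x^4 + 5*x^3 - 2*x^2) dx. Term by term:
  ∫_0^2 3*x^5 dx = 32;  ∫_0^2 -8*x^4 dx = -256/5;  ∫_0^2 5*x^3 dx = 20;
  ∫_0^2 -2*x^2 dx = -16/3.
Sum: 32 − 256/5 + 20 − 16/3 = -68/15.
So RHS = -∫_0^2 v(x) φ(x) dx = 68/15.
LHS = RHS, so the identity holds for this test φ.
Moreover u is smooth here and v(x) = u'(x) = -3*x**2 + 2*x - 1 pointwise, so the identity holds for every test function. Hence v is the weak derivative of u.


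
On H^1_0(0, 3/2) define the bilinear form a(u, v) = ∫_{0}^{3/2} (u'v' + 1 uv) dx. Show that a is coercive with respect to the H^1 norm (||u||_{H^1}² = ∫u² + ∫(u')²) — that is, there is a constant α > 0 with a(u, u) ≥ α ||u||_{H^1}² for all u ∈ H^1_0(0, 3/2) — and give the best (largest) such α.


α = 1

Coercivity of a(·,·) on H^1_0(0, 3/2) means a(u, u) ≥ α ||u||_{H^1}² for every u ∈ H^1_0.
The interval has length L = 3/2, and Poincaré/coercivity depend only on L. Here a(u, u) = ∫(u')² + (1)·∫u².
Here c = 1 ≥ 1, so a(u,u) = ∫(u')² + c∫u² ≥ ∫(u')² + ∫u² = ||u||_{H^1}², i.e. α = 1 works. No larger α is possible: a(u,u) ≥ α||u||_{H^1}² means (1−α)∫(u')² ≥ (α−c)∫u², and for the modes u_n = sin(nπ(x−x₀)/L) (x₀ the left endpoint) one has ∫u_n²/∫(u_n')² = (L/(nπ))² → 0, so a(u_n,u_n)/||u_n||_{H^1}² → 1. Hence the optimal constant is α = 1.
Therefore α = 1.


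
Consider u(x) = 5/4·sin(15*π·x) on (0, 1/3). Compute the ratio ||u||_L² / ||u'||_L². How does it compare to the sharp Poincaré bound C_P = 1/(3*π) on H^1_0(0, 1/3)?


||u||_L² / ||u'||_L² = 1/(15*π) < C_P = 1/(3*π).

u(x) = 5/4·sin(15*π·x), so u'(x) = 75*π*cos(15*π*x)/4.
Writing u(x) = A·sin(kπx/L) with A = 5/4 and k = 5, use ∫_0^L sin²(kπx/L) dx = L/2 and ∫_0^L cos²(kπx/L) dx = L/2.
u² = 25/16·sin²(15*π·x) and (u')² = 5625*π^2/16·cos²(15*π·x), and each of sin², cos² integrates to L/2 = 1/6 over (0, 1/3).
∫_0^1/3 u² dx = 25/96, so ||u||_L² = 5*sqrt(6)/24.
∫_0^1/3 (u')² dx = 1875*π^2/32, so ||u'||_L² = 25*sqrt(6)*π/8.
Ratio ||u||_L² / ||u'||_L² = 1/(15*π).
Sharp Poincaré constant on H^1_0(0, 1/3) is C_P = L/π = 1/(3*π), achieved by sin(3*π·x).
This is the k = 5 harmonic; the ratio L/(kπ) is strictly less than C_P = L/π, consistent with the sharp inequality ||u||_L² ≤ C_P ||u'||_L².


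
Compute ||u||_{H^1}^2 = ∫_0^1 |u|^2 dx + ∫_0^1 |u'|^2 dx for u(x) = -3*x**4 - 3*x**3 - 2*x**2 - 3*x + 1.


||u||_{H^1}^2 = 26309/140

The H^1 norm (squared) on an interval (0, L) is
  ||u||_{H^1}^2 = ∫_0^L u(x)^2 dx + ∫_0^L u'(x)^2 dx.
Compute u'(x) = -12*x**3 - 9*x**2 - 4*x - 3.
Then u(x)^2 = 9*x**8 + 18*x**7 + 21*x**6 + 30*x**5 + 16*x**4 + 6*x**3 + 5*x**2 - 6*x + 1 and u'(x)^2 = 144*x**6 + 216*x**5 + 177*x**4 + 144*x**3 + 70*x**2 + 24*x + 9.
Integrate each monomial from 0 to 1 using ∫_0^1 c·x^n dx = c·1^(n+1)/(n+1):
  ∫_0^1 u(x)^2 dx = ∫_0^1 (9*x^8 + 18*x^7 + 21*x^6 + 30*x^5 + 16*x^4 + 6*x^3 + 5*x^2 - 6*x + 1) dx. Term by term:
    ∫_0^1 9*x^8 dx = 1;  ∫_0^1 18*x^7 dx = 9/4;  ∫_0^1 21*x^6 dx = 3;
    ∫_0^1 30*x^5 dx = 5;  ∫_0^1 16*x^4 dx = 16/5;  ∫_0^1 6*x^3 dx = 3/2;
    ∫_0^1 5*x^2 dx = 5/3;  ∫_0^1 -6*x dx = -3;  ∫_0^1 1 dx = 1.
  Sum: 1 + 9/4 + 3 + 5 + 16/5 + 3/2 + 5/3 − 3 + 1 = 937/60.
  ∫_0^1 u'(x)^2 dx = ∫_0^1 (144*x^6 + 216*x^5 + 177*x^4 + 144*x^3 + 70*x^2 + 24*x + 9) dx. Term by term:
    ∫_0^1 144*x^6 dx = 144/7;  ∫_0^1 216*x^5 dx = 36;  ∫_0^1 177*x^4 dx = 177/5;
    ∫_0^1 144*x^3 dx = 36;  ∫_0^1 70*x^2 dx = 70/3;  ∫_0^1 24*x dx = 12;
    ∫_0^1 9 dx = 9.
  Sum: 144/7 + 36 + 177/5 + 36 + 70/3 + 12 + 9 = 18092/105.
Adding: ||u||_{H^1}^2 = 937/60 + 18092/105 = 26309/140.


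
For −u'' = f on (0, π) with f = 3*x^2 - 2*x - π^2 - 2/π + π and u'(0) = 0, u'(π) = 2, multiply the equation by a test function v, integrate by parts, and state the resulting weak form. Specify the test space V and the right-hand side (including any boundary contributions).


V = H^1(0, π) (v unrestricted at boundary; u is determined up to an additive constant); weak form: ∫_0^π u'v' dx = ∫_0^π (3*x^2 - 2*x - π^2 - 2/π + π) v dx + 2·v(π) for all v ∈ V.

Multiply both sides by a test function v and integrate from 0 to π:
  ∫_0^π −u''(x) v(x) dx = ∫_0^π f(x) v(x) dx.
Integrate the LHS by parts once:
  ∫_0^π −u'' v dx = −[u'(x) v(x)]_0^π + ∫_0^π u'(x) v'(x) dx.
Thus ∫_0^π u'(x) v'(x) dx = ∫_0^π f(x) v(x) dx + [u'(x) v(x)]_0^π.
Choose V so that boundary terms are either known or forced to vanish.
u has inhomogeneous Neumann u'(0) = 0, u'(π) = 2. [u' v]_0^π = (2)·v(π) − (0)·v(0) = 2·v(π). Take V = H^1(0, π); boundary term becomes part of RHS.
Weak formulation: find u (satisfying any essential BC) such that ∫_0^π u'(x) v'(x) dx = ∫_0^π f v dx + 2·v(π) for all v ∈ V (Neumann data are natural BCs: they enter the RHS as boundary terms).
Substituting f(x) = 3*x^2 - 2*x - π^2 - 2/π + π, the right-hand side is ∫_0^π (3*x^2 - 2*x - π^2 - 2/π + π) v dx + 2·v(π).
Compatibility check (pure Neumann): taking v ≡ 1 ∈ V gives 0 = ∫_0^π f dx + (2) − (0), i.e. ∫_0^π f dx must equal u'(0) − u'(π) = -2. Indeed ∫_0^π (3*x^2 - 2*x - π^2 - 2/π + π) dx = -2, so the data are compatible. The solution is then unique only up to an additive constant (fix it e.g. by requiring ∫_0^π u dx = 0).


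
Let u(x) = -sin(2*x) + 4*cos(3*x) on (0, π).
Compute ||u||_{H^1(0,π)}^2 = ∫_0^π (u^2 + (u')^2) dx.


||u||_{H^1(0,π)}^2 = 64 + 165*π/2

u'(x) = -12*sin(3*x) - 2*cos(2*x).
Expand u² and (u')² and integrate term by term on (0, π), using: for integers n ≥ 1, ∫_0^π sin²(nx) dx = ∫_0^π cos²(nx) dx = π/2; for n ≠ n', ∫_0^π sin(nx)sin(n'x) dx = ∫_0^π cos(nx)cos(n'x) dx = 0; and by product-to-sum, ∫_0^π sin(nx)cos(n'x) dx = ½∫_0^π [sin((n+n')x) + sin((n−n')x)] dx, which is 0 when n+n' is even and 2n/(n²−n'²) when n+n' is odd (it need not vanish on (0, π)).
  u² squared terms: (-1)²·∫sin(2x)² dx = 1·π/2 = π/2;  (4)²·∫cos(3x)² dx = 16·π/2 = 8*π.
  u² cross terms: 2·(-1)·(4)·∫sin(2x)·cos(3x) dx = -8·(-4/5) = 32/5.
  So ∫_0^π u² dx = π/2 + 8*π + 32/5 = 32/5 + 17*π/2.
  (u')² squared terms: (-12)²·∫sin(3x)² dx = 144·π/2 = 72*π;  (-2)²·∫cos(2x)² dx = 4·π/2 = 2*π.
  (u')² cross terms: 2·(-12)·(-2)·∫sin(3x)·cos(2x) dx = 48·(6/5) = 288/5.
  So ∫_0^π (u')² dx = 72*π + 2*π + 288/5 = 288/5 + 74*π.
||u||_{H^1}^2 = (32/5 + 17*π/2) + (288/5 + 74*π) = 64 + 165*π/2.


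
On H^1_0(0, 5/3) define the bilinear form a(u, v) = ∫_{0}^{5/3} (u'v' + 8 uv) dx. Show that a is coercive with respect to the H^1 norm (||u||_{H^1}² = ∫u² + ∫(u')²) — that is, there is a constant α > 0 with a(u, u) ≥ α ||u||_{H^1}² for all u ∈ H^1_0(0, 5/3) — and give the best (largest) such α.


α = 1

Coercivity of a(·,·) on H^1_0(0, 5/3) means a(u, u) ≥ α ||u||_{H^1}² for every u ∈ H^1_0.
The interval has length L = 5/3, and Poincaré/coercivity depend only on L. Here a(u, u) = ∫(u')² + (8)·∫u².
Here c = 8 ≥ 1, so a(u,u) = ∫(u')² + c∫u² ≥ ∫(u')² + ∫u² = ||u||_{H^1}², i.e. α = 1 works. No larger α is possible: a(u,u) ≥ α||u||_{H^1}² means (1−α)∫(u')² ≥ (α−c)∫u², and for the modes u_n = sin(nπ(x−x₀)/L) (x₀ the left endpoint) one has ∫u_n²/∫(u_n')² = (L/(nπ))² → 0, so a(u_n,u_n)/||u_n||_{H^1}² → 1. Hence the optimal constant is α = 1.
Therefore α = 1.


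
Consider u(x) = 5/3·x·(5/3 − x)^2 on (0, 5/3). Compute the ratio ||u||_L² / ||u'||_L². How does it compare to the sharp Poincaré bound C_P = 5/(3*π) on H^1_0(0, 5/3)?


||u||_L² / ||u'||_L² = 5*sqrt(14)/42 < C_P = 5/(3*π).

u(x) = 5/3·x·(5/3 − x)^2, so u'(x) = 5*x^2 - 100*x/9 + 125/27.
u(x) = 5/3·x·(5/3 − x)^2 vanishes at x = 0 and x = 5/3, so u ∈ H^1_0(0, 5/3). Differentiate via the product rule and integrate the resulting polynomials term by term.
  ∫_0^5/3 u² dx = ∫_0^5/3 (25*x^6/9 - 500*x^5/27 + 1250*x^4/27 - 12500*x^3/243 + 15625*x^2/729) dx. Term by term:
    ∫_0^5/3 25*x^6/9 dx = 1953125/137781;  ∫_0^5/3 -500*x^5/27 dx = -3906250/59049;  ∫_0^5/3 1250*x^4/27 dx = 781250/6561;
    ∫_0^5/3 -12500*x^3/243 dx = -1953125/19683;  ∫_0^5/3 15625*x^2/729 dx = 1953125/59049.
  Sum: 1953125/137781 − 3906250/59049 + 781250/6561 − 1953125/19683 + 1953125/59049 = 390625/413343.
  ∫_0^5/3 (u')² dx = ∫_0^5/3 (25*x^4 - 1000*x^3/9 + 13750*x^2/81 - 25000*x/243 + 15625/729) dx. Term by term:
    ∫_0^5/3 25*x^4 dx = 15625/243;  ∫_0^5/3 -1000*x^3/9 dx = -156250/729;  ∫_0^5/3 13750*x^2/81 dx = 1718750/6561;
    ∫_0^5/3 -25000*x/243 dx = -312500/2187;  ∫_0^5/3 15625/729 dx = 78125/2187.
  Sum: 15625/243 − 156250/729 + 1718750/6561 − 312500/2187 + 78125/2187 = 31250/6561.
∫_0^5/3 u² dx = 390625/413343, so ||u||_L² = 625*sqrt(7)/1701.
∫_0^5/3 (u')² dx = 31250/6561, so ||u'||_L² = 125*sqrt(2)/81.
Ratio ||u||_L² / ||u'||_L² = 5*sqrt(14)/42.
Sharp Poincaré constant on H^1_0(0, 5/3) is C_P = L/π = 5/(3*π), achieved by sin(3*π/5·x).
A polynomial bump cannot attain the sharp Poincaré constant (only the first sine eigenfunction does), so the ratio is strictly less than C_P, consistent with ||u||_L² ≤ C_P ||u'||_L².


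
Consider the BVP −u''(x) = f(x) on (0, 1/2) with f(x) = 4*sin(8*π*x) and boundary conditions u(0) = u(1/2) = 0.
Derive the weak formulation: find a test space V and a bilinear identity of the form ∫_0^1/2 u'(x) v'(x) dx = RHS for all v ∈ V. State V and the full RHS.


V = H^1_0(0, 1/2) (so v(0) = v(1/2) = 0); weak form: ∫_0^1/2 u'v' dx = ∫_0^1/2 (4*sin(8*π*x)) v dx for all v ∈ V.

Multiply both sides by a test function v and integrate from 0 to 1/2:
  ∫_0^1/2 −u''(x) v(x) dx = ∫_0^1/2 f(x) v(x) dx.
Integrate the LHS by parts once:
  ∫_0^1/2 −u'' v dx = −[u'(x) v(x)]_0^1/2 + ∫_0^1/2 u'(x) v'(x) dx.
Thus ∫_0^1/2 u'(x) v'(x) dx = ∫_0^1/2 f(x) v(x) dx + [u'(x) v(x)]_0^1/2.
Choose V so that boundary terms are either known or forced to vanish.
u is Dirichlet: u(0) = u(1/2) = 0. Let V = H^1_0(0, 1/2); then v(0) = v(1/2) = 0, and [u' v]_0^1/2 = 0.
Weak formulation: find u (satisfying any essential BC) such that ∫_0^1/2 u'(x) v'(x) dx = ∫_0^1/2 f v dx for all v ∈ V.
Substituting f(x) = 4*sin(8*π*x), the right-hand side is ∫_0^1/2 (4*sin(8*π*x)) v dx.


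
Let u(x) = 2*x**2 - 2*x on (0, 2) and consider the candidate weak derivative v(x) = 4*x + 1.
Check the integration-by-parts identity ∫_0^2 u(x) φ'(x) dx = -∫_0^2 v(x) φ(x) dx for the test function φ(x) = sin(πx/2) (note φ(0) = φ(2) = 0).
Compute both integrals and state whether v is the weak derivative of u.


LHS = -8/π, RHS = -20/π. No, v is not the weak derivative of u.

u(x) = 2*x**2 - 2*x, classical derivative u'(x) = 4*x - 2.
φ(x) = sin(πx/2), so φ'(x) = π*cos(π*x/2)/2.
Note φ(0) = φ(2) = 0, so the boundary term u·φ vanishes.
LHS = ∫_0^2 u(x) φ'(x) dx = ∫_0^2 (π*x^2*cos(π*x/2) - π*x*cos(π*x/2)) dx. Term by term:
  ∫_0^2 π*x^2*cos(π*x/2) dx = -16/π;  ∫_0^2 -π*x*cos(π*x/2) dx = 8/π.
Sum: -16/π + 8/π = -8/π.
So LHS = -8/π.
∫_0^2 v(x) φ(x) dx = ∫_0^2 (4*x*sin(π*x/2) + sin(π*x/2)) dx. Term by term:
  ∫_0^2 4*x*sin(π*x/2) dx = 16/π;  ∫_0^2 sin(π*x/2) dx = 4/π.
Sum: 16/π + 4/π = 20/π.
So RHS = -∫_0^2 v(x) φ(x) dx = -20/π.
LHS − RHS = 12/π ≠ 0, so the identity fails.
(For a valid weak derivative the identity must hold for EVERY test function, in particular this one. The failure shows v is NOT the weak derivative of u.)
Correct weak derivative would be u'(x) = 4*x - 2.


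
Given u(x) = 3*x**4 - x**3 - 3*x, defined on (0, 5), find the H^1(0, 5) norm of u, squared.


||u||_{H^1}^2 = 85214635/28

The H^1 norm (squared) on an interval (0, L) is
  ||u||_{H^1}^2 = ∫_0^L u(x)^2 dx + ∫_0^L u'(x)^2 dx.
Compute u'(x) = 12*x**3 - 3*x**2 - 3.
Then u(x)^2 = 9*x**8 - 6*x**7 + x**6 - 18*x**5 + 6*x**4 + 9*x**2 and u'(x)^2 = 144*x**6 - 72*x**5 + 9*x**4 - 72*x**3 + 18*x**2 + 9.
Integrate each monomial from 0 to 5 using ∫_0^5 c·x^n dx = c·5^(n+1)/(n+1):
  ∫_0^5 u(x)^2 dx = ∫_0^5 (9*x^8 - 6*x^7 + x^6 - 18*x^5 + 6*x^4 + 9*x^2) dx. Term by term:
    ∫_0^5 9*x^8 dx = 1953125;  ∫_0^5 -6*x^7 dx = -1171875/4;  ∫_0^5 x^6 dx = 78125/7;
    ∫_0^5 -18*x^5 dx = -46875;  ∫_0^5 6*x^4 dx = 3750;  ∫_0^5 9*x^2 dx = 375.
  Sum: 1953125 − 1171875/4 + 78125/7 − 46875 + 3750 + 375 = 45599875/28.
  ∫_0^5 u'(x)^2 dx = ∫_0^5 (144*x^6 - 72*x^5 + 9*x^4 - 72*x^3 + 18*x^2 + 9) dx. Term by term:
    ∫_0^5 144*x^6 dx = 11250000/7;  ∫_0^5 -72*x^5 dx = -187500;  ∫_0^5 9*x^4 dx = 5625;
    ∫_0^5 -72*x^3 dx = -11250;  ∫_0^5 18*x^2 dx = 750;  ∫_0^5 9 dx = 45.
  Sum: 11250000/7 − 187500 + 5625 − 11250 + 750 + 45 = 9903690/7.
Adding: ||u||_{H^1}^2 = 45599875/28 + 9903690/7 = 85214635/28.


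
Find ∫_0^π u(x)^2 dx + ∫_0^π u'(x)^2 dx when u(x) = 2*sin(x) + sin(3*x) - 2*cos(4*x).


||u||_{H^1(0,π)}^2 = 8024/105 + 43*π

u'(x) = 8*sin(4*x) + 2*cos(x) + 3*cos(3*x).
Expand u² and (u')² and integrate term by term on (0, π), using: for integers n ≥ 1, ∫_0^π sin²(nx) dx = ∫_0^π cos²(nx) dx = π/2; for n ≠ n', ∫_0^π sin(nx)sin(n'x) dx = ∫_0^π cos(nx)cos(n'x) dx = 0; and by product-to-sum, ∫_0^π sin(nx)cos(n'x) dx = ½∫_0^π [sin((n+n')x) + sin((n−n')x)] dx, which is 0 when n+n' is even and 2n/(n²−n'²) when n+n' is odd (it need not vanish on (0, π)).
  u² squared terms: (-2)²·∫cos(4x)² dx = 4·π/2 = 2*π;  (2)²·∫sin(x)² dx = 4·π/2 = 2*π;  (1)²·∫sin(3x)² dx = 1·π/2 = π/2.
  u² cross terms: 2·(-2)·(2)·∫cos(4x)·sin(x) dx = -8·(-2/15) = 16/15;  2·(-2)·(1)·∫cos(4x)·sin(3x) dx = -4·(-6/7) = 24/7;  2·(2)·(1)·∫sin(x)·sin(3x) dx = 4·(0) = 0.
  So ∫_0^π u² dx = 2*π + 2*π + π/2 + 16/15 + 24/7 + 0 = 472/105 + 9*π/2.
  (u')² squared terms: (2)²·∫cos(x)² dx = 4·π/2 = 2*π;  (3)²·∫cos(3x)² dx = 9·π/2 = 9*π/2;  (8)²·∫sin(4x)² dx = 64·π/2 = 32*π.
  (u')² cross terms: 2·(2)·(3)·∫cos(x)·cos(3x) dx = 12·(0) = 0;  2·(2)·(8)·∫cos(x)·sin(4x) dx = 32·(8/15) = 256/15;  2·(3)·(8)·∫cos(3x)·sin(4x) dx = 48·(8/7) = 384/7.
  So ∫_0^π (u')² dx = 2*π + 9*π/2 + 32*π + 0 + 256/15 + 384/7 = 7552/105 + 77*π/2.
||u||_{H^1}^2 = (472/105 + 9*π/2) + (7552/105 + 77*π/2) = 8024/105 + 43*π.


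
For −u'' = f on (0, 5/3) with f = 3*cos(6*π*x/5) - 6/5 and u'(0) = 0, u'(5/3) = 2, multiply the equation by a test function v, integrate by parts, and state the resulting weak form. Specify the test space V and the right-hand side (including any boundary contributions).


V = H^1(0, 5/3) (v unrestricted at boundary; u is determined up to an additive constant); weak form: ∫_0^5/3 u'v' dx = ∫_0^5/3 (3*cos(6*π*x/5) - 6/5) v dx + 2·v(5/3) for all v ∈ V.

Multiply both sides by a test function v and integrate from 0 to 5/3:
  ∫_0^5/3 −u''(x) v(x) dx = ∫_0^5/3 f(x) v(x) dx.
Integrate the LHS by parts once:
  ∫_0^5/3 −u'' v dx = −[u'(x) v(x)]_0^5/3 + ∫_0^5/3 u'(x) v'(x) dx.
Thus ∫_0^5/3 u'(x) v'(x) dx = ∫_0^5/3 f(x) v(x) dx + [u'(x) v(x)]_0^5/3.
Choose V so that boundary terms are either known or forced to vanish.
u has inhomogeneous Neumann u'(0) = 0, u'(5/3) = 2. [u' v]_0^5/3 = (2)·v(5/3) − (0)·v(0) = 2·v(5/3). Take V = H^1(0, 5/3); boundary term becomes part of RHS.
Weak formulation: find u (satisfying any essential BC) such that ∫_0^5/3 u'(x) v'(x) dx = ∫_0^5/3 f v dx + 2·v(5/3) for all v ∈ V (Neumann data are natural BCs: they enter the RHS as boundary terms).
Substituting f(x) = 3*cos(6*π*x/5) - 6/5, the right-hand side is ∫_0^5/3 (3*cos(6*π*x/5) - 6/5) v dx + 2·v(5/3).
Compatibility check (pure Neumann): taking v ≡ 1 ∈ V gives 0 = ∫_0^5/3 f dx + (2) − (0), i.e. ∫_0^5/3 f dx must equal u'(0) − u'(5/3) = -2. Indeed ∫_0^5/3 (3*cos(6*π*x/5) - 6/5) dx = -2, so the data are compatible. The solution is then unique only up to an additive constant (fix it e.g. by requiring ∫_0^5/3 u dx = 0).


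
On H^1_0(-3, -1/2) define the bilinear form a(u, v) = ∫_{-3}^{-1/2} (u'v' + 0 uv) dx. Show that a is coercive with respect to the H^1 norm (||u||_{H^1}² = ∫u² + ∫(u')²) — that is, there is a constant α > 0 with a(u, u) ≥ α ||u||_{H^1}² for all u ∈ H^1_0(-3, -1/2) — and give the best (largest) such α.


α = 4*π^2/(25 + 4*π^2)

Coercivity of a(·,·) on H^1_0(-3, -1/2) means a(u, u) ≥ α ||u||_{H^1}² for every u ∈ H^1_0.
The interval has length L = 5/2, and Poincaré/coercivity depend only on L. Here a(u, u) = ∫(u')² + (0)·∫u².
Here c = 0, so a(u,u) = ∫(u')² alone. The condition a(u,u) ≥ α||u||_{H^1}² reads (1−α)∫(u')² ≥ (α−c)∫u². Any admissible α is ≤ 1 (rapidly oscillating u have ∫u²/∫(u')² → 0), and α = 1 would force 0 ≥ (1−c)∫u², impossible since c < 1; so 1−α > 0. By the sharp Poincaré inequality on H^1_0 of an interval of length L, ∫(u')² ≥ (π/L)²∫u² with equality for the first sine mode sin(π(x−x₀)/L) (x₀ the left endpoint), so the inequality holds for all u iff (1−α)(π/L)² ≥ α − c, i.e. α ≤ ((π/L)² + c)/((π/L)² + 1) = (1 + c(L/π)²)/(1 + (L/π)²). (Direct route, valid since c ≤ 0: Poincaré gives c∫u² ≥ c(L/π)²∫(u')², so a(u,u) ≥ (1 + c(L/π)²)∫(u')², while ||u||_{H^1}² ≤ (1 + (L/π)²)∫(u')²; dividing yields the same α.) With (π/L)² = 4*π^2/25 and c = 0, the largest admissible constant is α = ((π/L)² + c)/((π/L)² + 1).
Simplifying, α = 4*π^2/(25 + 4*π^2).
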